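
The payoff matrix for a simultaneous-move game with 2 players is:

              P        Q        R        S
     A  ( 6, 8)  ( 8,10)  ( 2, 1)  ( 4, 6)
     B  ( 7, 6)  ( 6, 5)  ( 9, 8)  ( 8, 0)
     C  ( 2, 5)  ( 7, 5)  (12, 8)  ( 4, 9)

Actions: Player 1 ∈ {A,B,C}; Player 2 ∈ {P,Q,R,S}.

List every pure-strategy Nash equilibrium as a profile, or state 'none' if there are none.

(A,P): not NE [P1→B gives 7>6; P2→Q gives 10>8]
(A,Q): NE
(A,R): not NE [P1→C gives 12>2; P2→Q gives 10>1]
(A,S): not NE [P1→B gives 8>4; P2→Q gives 10>6]
(B,P): not NE [P2→R gives 8>6]
(B,Q): not NE [P1→A gives 8>6; P2→R gives 8>5]
(B,R): not NE [P1→C gives 12>9]
(B,S): not NE [P2→R gives 8>0]
(C,P): not NE [P1→B gives 7>2; P2→S gives 9>5]
(C,Q): not NE [P1→A gives 8>7; P2→S gives 9>5]
(C,R): not NE [P2→S gives 9>8]
(C,S): not NE [P1→B gives 8>4]

PSNE = {(A,Q)}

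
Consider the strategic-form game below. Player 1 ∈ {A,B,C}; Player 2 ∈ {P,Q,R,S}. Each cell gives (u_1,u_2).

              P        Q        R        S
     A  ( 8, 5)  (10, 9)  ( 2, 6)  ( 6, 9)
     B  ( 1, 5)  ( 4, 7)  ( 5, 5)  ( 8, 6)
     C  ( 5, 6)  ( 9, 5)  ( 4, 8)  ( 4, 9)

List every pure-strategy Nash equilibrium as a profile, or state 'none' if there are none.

Nash profiles: (A,Q)

(A,P): not NE [P2→S gives 9>5]
(A,Q): NE
(A,R): not NE [P1→B gives 5>2; P2→S gives 9>6]
(A,S): not NE [P1→B gives 8>6]
(B,P): not NE [P1→A gives 8>1; P2→Q gives 7>5]
(B,Q): not NE [P1→A gives 10>4]
(B,R): not NE [P2→Q gives 7>5]
(B,S): not NE [P2→Q gives 7>6]
(C,P): not NE [P1→A gives 8>5; P2→S gives 9>6]
(C,Q): not NE [P1→A gives 10>9; P2→S gives 9>5]
(C,R): not NE [P1→B gives 5>4; P2→S gives 9>8]
(C,S): not NE [P1→B gives 8>4]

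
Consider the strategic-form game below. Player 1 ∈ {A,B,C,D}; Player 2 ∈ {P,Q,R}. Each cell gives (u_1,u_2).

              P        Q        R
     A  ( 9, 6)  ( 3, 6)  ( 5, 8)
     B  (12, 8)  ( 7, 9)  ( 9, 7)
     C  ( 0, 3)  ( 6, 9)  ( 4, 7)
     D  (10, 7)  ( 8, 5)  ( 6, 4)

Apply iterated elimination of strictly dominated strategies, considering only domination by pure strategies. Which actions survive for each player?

P1 drop A (B beats it: P:12>9 Q:7>3 R:9>5)
P1 drop C (B beats it: P:12>0 Q:7>6 R:9>4)
P2 drop R (P beats it: B:8>7 D:7>4)
P1→{B,D} P2→{P,Q}

Survivors P1:{B,D} P2:{P,Q}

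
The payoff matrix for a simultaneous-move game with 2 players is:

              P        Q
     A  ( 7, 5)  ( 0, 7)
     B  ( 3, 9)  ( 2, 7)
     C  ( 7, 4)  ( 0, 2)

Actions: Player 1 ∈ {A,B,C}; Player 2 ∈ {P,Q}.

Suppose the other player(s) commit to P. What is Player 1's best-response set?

argmax u_1 = {A,C}

u_1(A vs P) = 7
u_1(B vs P) = 3
u_1(C vs P) = 7
max payoff 7 at {A,C}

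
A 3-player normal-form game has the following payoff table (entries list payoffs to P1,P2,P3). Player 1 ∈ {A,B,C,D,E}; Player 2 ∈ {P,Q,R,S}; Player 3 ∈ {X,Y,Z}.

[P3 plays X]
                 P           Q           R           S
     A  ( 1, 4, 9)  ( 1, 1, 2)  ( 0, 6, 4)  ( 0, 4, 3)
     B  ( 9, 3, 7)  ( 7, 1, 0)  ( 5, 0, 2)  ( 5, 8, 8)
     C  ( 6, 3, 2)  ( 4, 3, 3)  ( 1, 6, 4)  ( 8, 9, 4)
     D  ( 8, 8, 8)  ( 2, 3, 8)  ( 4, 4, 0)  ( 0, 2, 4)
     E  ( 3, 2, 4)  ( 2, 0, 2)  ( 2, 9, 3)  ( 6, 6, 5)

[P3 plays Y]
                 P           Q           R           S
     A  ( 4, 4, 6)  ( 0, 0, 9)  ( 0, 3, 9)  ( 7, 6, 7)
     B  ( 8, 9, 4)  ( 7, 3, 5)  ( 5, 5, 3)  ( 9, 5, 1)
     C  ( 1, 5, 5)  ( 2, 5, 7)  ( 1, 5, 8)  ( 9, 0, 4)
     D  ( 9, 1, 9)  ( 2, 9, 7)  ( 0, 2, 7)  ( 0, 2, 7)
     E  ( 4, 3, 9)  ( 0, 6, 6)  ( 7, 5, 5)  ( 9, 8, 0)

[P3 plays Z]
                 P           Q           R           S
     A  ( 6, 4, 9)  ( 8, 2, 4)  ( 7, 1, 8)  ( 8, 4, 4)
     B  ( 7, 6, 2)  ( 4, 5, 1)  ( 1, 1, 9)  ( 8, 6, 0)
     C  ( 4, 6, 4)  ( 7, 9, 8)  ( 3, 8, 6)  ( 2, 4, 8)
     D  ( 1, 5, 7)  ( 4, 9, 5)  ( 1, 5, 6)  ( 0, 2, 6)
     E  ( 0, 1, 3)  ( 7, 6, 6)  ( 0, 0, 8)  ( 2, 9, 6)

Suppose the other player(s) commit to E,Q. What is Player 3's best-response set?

BR_3 = {Y,Z}

u_3(X vs E,Q) = 2
u_3(Y vs E,Q) = 6
u_3(Z vs E,Q) = 6
max payoff 6 at {Y,Z}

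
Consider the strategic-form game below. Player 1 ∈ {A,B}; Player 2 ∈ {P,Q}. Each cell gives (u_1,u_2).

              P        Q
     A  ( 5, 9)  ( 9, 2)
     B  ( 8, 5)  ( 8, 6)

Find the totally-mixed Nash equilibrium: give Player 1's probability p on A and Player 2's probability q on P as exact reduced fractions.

(p,q) = (1/8, 1/4)

P1 indiff ⇒ q·5+(1-q)·9 = q·8+(1-q)·8 ⇒ q(-3) = (1-q)(-1) ⇒ q = 1/4
P2 indiff ⇒ p·9+(1-p)·5 = p·2+(1-p)·6 ⇒ p(7) = (1-p)(1) ⇒ p = 1/8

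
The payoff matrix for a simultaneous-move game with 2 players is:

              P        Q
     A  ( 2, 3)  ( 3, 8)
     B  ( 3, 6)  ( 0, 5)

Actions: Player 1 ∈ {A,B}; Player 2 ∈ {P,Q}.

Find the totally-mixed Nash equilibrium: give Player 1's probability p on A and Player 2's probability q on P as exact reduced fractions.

P1 indiff ⇒ q·2+(1-q)·3 = q·3+(1-q)·0 ⇒ q(-1) = (1-q)(-3) ⇒ q = 3/4
P2 indiff ⇒ p·3+(1-p)·6 = p·8+(1-p)·5 ⇒ p(-5) = (1-p)(-1) ⇒ p = 1/6

P1 mixes 1/6 on A; P2 mixes 3/4 on P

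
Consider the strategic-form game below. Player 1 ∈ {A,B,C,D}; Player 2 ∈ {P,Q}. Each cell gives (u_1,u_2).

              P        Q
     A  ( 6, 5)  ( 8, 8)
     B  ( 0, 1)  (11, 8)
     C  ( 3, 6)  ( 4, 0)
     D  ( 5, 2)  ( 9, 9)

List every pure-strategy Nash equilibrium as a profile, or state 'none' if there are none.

PSNE = {(B,Q)}

(A,P): not NE [P2→Q gives 8>5]
(A,Q): not NE [P1→B gives 11>8]
(B,P): not NE [P1→A gives 6>0; P2→Q gives 8>1]
(B,Q): NE
(C,P): not NE [P1→A gives 6>3]
(C,Q): not NE [P1→B gives 11>4; P2→P gives 6>0]
(D,P): not NE [P1→A gives 6>5; P2→Q gives 9>2]
(D,Q): not NE [P1→B gives 11>9]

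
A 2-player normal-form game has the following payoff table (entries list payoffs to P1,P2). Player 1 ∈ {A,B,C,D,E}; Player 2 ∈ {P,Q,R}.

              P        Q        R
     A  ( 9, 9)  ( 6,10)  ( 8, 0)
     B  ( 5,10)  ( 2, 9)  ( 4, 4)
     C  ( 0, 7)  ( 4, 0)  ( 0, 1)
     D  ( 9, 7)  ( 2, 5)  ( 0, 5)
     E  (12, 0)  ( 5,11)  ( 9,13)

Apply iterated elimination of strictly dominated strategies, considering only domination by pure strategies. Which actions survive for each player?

IESDS → P1:{A,E} P2:{Q,R}

P1 drop B (A beats it: P:9>5 Q:6>2 R:8>4)
P1 drop C (A beats it: P:9>0 Q:6>4 R:8>0)
P1 drop D (E beats it: P:12>9 Q:5>2 R:9>0)
P2 drop P (Q beats it: A:10>9 E:11>0)
P1→{A,E} P2→{Q,R}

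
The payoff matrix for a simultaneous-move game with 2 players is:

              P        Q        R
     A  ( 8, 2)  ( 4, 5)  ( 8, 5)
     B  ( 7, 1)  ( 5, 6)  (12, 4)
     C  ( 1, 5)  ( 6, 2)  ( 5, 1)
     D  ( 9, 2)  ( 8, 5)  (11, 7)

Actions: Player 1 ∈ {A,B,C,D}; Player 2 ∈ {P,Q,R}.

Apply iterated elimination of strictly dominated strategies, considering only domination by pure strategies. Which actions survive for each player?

P1 drop A (D beats it: P:9>8 Q:8>4 R:11>8)
P1 drop C (D beats it: P:9>1 Q:8>6 R:11>5)
P2 drop P (Q beats it: B:6>1 D:5>2)
P1→{B,D} P2→{Q,R}

IESDS → P1:{B,D} P2:{Q,R}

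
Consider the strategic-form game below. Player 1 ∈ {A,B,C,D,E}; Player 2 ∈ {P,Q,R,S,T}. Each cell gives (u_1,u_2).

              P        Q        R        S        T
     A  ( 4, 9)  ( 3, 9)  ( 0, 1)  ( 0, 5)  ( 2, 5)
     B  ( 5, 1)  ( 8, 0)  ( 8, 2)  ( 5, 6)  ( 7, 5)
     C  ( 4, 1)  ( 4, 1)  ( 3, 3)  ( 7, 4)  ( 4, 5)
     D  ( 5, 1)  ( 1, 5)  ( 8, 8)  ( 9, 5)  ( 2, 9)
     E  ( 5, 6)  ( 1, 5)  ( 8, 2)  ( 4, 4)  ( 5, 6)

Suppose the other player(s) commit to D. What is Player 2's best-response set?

P2 best: {T}

u_2(P vs D) = 1
u_2(Q vs D) = 5
u_2(R vs D) = 8
u_2(S vs D) = 5
u_2(T vs D) = 9
max payoff 9 at {T}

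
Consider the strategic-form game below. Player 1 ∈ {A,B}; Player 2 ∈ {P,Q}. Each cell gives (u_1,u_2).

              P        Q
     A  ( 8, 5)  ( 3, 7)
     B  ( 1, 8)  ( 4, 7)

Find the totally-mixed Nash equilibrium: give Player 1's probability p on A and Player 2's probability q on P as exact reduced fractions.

P1 indiff ⇒ q·8+(1-q)·3 = q·1+(1-q)·4 ⇒ q(7) = (1-q)(1) ⇒ q = 1/8
P2 indiff ⇒ p·5+(1-p)·8 = p·7+(1-p)·7 ⇒ p(-2) = (1-p)(-1) ⇒ p = 1/3

p=1/3, q=1/8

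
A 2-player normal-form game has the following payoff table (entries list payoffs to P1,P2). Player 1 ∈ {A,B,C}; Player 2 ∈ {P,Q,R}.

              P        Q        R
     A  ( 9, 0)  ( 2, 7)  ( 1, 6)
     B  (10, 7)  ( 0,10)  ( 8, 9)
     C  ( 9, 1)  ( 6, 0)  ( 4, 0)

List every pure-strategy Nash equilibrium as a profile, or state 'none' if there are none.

(A,P): not NE [P1→B gives 10>9; P2→Q gives 7>0]
(A,Q): not NE [P1→C gives 6>2]
(A,R): not NE [P1→B gives 8>1; P2→Q gives 7>6]
(B,P): not NE [P2→Q gives 10>7]
(B,Q): not NE [P1→C gives 6>0]
(B,R): not NE [P2→Q gives 10>9]
(C,P): not NE [P1→B gives 10>9]
(C,Q): not NE [P2→P gives 1>0]
(C,R): not NE [P1→B gives 8>4; P2→P gives 1>0]

No pure NE.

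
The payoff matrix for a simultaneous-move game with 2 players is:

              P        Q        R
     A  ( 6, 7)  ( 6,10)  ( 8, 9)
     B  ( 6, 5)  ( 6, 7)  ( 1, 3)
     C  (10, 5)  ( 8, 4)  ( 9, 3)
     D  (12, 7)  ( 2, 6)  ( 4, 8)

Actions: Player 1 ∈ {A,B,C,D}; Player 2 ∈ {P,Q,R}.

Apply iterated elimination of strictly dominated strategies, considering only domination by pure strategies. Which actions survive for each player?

Remaining: P1:{C,D} P2:{P,R}

P1 drop A (C beats it: P:10>6 Q:8>6 R:9>8)
P1 drop B (C beats it: P:10>6 Q:8>6 R:9>1)
P2 drop Q (P beats it: C:5>4 D:7>6)
P1→{C,D} P2→{P,R}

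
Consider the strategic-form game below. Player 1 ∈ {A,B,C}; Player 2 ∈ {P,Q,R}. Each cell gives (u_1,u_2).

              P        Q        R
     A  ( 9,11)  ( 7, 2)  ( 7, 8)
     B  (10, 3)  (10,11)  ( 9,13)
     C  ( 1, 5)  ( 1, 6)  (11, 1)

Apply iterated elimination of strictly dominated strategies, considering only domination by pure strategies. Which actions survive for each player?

P1 drop A (B beats it: P:10>9 Q:10>7 R:9>7)
P2 drop P (Q beats it: B:11>3 C:6>5)
P1→{B,C} P2→{Q,R}

Survivors P1:{B,C} P2:{Q,R}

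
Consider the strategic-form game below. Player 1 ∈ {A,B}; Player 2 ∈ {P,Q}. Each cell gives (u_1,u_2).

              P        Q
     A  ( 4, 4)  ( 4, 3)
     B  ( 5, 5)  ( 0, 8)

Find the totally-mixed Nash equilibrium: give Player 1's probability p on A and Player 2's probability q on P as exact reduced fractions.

P1 mixes 3/4 on A; P2 mixes 4/5 on P

P1 indiff ⇒ q·4+(1-q)·4 = q·5+(1-q)·0 ⇒ q(-1) = (1-q)(-4) ⇒ q = 4/5
P2 indiff ⇒ p·4+(1-p)·5 = p·3+(1-p)·8 ⇒ p(1) = (1-p)(3) ⇒ p = 3/4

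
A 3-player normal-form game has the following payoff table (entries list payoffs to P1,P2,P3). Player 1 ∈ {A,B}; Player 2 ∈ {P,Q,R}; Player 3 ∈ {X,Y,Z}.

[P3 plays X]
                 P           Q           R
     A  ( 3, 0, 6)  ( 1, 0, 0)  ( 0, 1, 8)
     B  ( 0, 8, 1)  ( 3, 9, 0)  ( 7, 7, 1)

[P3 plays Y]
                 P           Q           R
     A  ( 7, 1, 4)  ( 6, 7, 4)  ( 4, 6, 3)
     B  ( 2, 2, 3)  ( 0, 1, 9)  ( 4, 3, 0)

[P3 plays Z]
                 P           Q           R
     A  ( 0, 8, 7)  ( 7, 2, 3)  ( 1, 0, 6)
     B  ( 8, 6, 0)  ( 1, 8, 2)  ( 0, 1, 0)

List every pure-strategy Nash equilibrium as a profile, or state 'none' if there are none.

(A,P,X): not NE [P2→R gives 1>0; P3→Z gives 7>6]
(A,P,Y): not NE [P2→Q gives 7>1; P3→Z gives 7>4]
(A,P,Z): not NE [P1→B gives 8>0]
(A,Q,X): not NE [P1→B gives 3>1; P2→R gives 1>0; P3→Y gives 4>0]
(A,Q,Y): NE
(A,Q,Z): not NE [P2→P gives 8>2; P3→Y gives 4>3]
(A,R,X): not NE [P1→B gives 7>0]
(A,R,Y): not NE [P2→Q gives 7>6; P3→X gives 8>3]
(A,R,Z): not NE [P2→P gives 8>0; P3→X gives 8>6]
(B,P,X): not NE [P1→A gives 3>0; P2→Q gives 9>8; P3→Y gives 3>1]
(B,P,Y): not NE [P1→A gives 7>2; P2→R gives 3>2]
(B,P,Z): not NE [P2→Q gives 8>6; P3→Y gives 3>0]
(B,Q,X): not NE [P3→Y gives 9>0]
(B,Q,Y): not NE [P1→A gives 6>0; P2→R gives 3>1]
(B,Q,Z): not NE [P1→A gives 7>1; P3→Y gives 9>2]
(B,R,X): not NE [P2→Q gives 9>7]
(B,R,Y): not NE [P3→X gives 1>0]
(B,R,Z): not NE [P1→A gives 1>0; P2→Q gives 8>1; P3→X gives 1>0]

Nash profiles: (A,Q,Y)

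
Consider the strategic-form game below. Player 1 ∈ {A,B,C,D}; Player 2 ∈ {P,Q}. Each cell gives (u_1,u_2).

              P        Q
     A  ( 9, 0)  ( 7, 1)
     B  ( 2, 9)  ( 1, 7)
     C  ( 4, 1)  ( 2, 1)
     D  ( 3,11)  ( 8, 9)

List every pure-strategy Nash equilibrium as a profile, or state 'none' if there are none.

No pure NE.

(A,P): not NE [P2→Q gives 1>0]
(A,Q): not NE [P1→D gives 8>7]
(B,P): not NE [P1→A gives 9>2]
(B,Q): not NE [P1→D gives 8>1; P2→P gives 9>7]
(C,P): not NE [P1→A gives 9>4]
(C,Q): not NE [P1→D gives 8>2]
(D,P): not NE [P1→A gives 9>3]
(D,Q): not NE [P2→P gives 11>9]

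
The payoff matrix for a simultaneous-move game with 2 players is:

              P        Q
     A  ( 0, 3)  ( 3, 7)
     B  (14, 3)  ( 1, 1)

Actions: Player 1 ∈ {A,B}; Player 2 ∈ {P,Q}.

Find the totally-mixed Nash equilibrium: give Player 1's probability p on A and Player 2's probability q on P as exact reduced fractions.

(p,q) = (1/3, 1/8)

P1 indiff ⇒ q·0+(1-q)·3 = q·14+(1-q)·1 ⇒ q(-14) = (1-q)(-2) ⇒ q = 1/8
P2 indiff ⇒ p·3+(1-p)·3 = p·7+(1-p)·1 ⇒ p(-4) = (1-p)(-2) ⇒ p = 1/3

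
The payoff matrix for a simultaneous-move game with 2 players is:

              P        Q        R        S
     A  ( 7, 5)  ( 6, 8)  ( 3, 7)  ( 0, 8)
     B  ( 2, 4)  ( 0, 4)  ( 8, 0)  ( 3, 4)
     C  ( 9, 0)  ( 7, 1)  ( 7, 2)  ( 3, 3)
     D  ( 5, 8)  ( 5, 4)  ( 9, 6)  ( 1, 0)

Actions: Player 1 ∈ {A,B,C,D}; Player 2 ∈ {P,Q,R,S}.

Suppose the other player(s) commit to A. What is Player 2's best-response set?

BR_2 = {Q,S}

u_2(P vs A) = 5
u_2(Q vs A) = 8
u_2(R vs A) = 7
u_2(S vs A) = 8
max payoff 8 at {Q,S}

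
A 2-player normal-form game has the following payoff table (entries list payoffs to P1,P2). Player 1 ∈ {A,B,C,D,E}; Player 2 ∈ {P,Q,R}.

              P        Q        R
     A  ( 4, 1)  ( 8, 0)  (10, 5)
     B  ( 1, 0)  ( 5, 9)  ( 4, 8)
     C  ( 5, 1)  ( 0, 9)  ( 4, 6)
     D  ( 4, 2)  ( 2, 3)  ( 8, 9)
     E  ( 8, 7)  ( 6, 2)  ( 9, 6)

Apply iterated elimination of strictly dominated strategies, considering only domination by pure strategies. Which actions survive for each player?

P1 drop B (A beats it: P:4>1 Q:8>5 R:10>4)
P1 drop C (E beats it: P:8>5 Q:6>0 R:9>4)
P1 drop D (E beats it: P:8>4 Q:6>2 R:9>8)
P2 drop Q (P beats it: A:1>0 E:7>2)
P1→{A,E} P2→{P,R}

Survivors P1:{A,E} P2:{P,R}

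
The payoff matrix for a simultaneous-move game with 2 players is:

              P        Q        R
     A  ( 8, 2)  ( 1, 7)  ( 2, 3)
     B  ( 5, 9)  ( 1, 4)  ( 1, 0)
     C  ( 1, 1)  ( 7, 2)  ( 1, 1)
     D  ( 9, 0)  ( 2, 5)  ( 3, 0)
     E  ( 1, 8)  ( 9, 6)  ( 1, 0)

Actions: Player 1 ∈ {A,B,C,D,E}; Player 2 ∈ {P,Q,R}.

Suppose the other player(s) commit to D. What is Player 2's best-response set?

u_2(P vs D) = 0
u_2(Q vs D) = 5
u_2(R vs D) = 0
max payoff 5 at {Q}

argmax u_2 = {Q}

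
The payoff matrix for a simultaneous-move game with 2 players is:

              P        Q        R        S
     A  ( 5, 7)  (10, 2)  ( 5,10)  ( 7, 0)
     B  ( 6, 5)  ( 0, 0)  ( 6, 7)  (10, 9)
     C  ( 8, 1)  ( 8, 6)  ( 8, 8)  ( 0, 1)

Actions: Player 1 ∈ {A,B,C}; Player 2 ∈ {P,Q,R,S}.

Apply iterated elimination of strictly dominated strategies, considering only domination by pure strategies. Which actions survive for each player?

P2 drop P (R beats it: A:10>7 B:7>5 C:8>1)
P2 drop Q (R beats it: A:10>2 B:7>0 C:8>6)
P1 drop A (B beats it: R:6>5 S:10>7)
P1→{B,C} P2→{R,S}

Survivors P1:{B,C} P2:{R,S}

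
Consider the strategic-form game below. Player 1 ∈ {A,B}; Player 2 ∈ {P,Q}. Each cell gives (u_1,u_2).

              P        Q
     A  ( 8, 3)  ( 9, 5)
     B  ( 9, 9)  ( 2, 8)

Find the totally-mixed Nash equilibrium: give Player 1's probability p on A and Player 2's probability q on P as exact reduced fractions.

(p,q) = (1/3, 7/8)

P1 indiff ⇒ q·8+(1-q)·9 = q·9+(1-q)·2 ⇒ q(-1) = (1-q)(-7) ⇒ q = 7/8
P2 indiff ⇒ p·3+(1-p)·9 = p·5+(1-p)·8 ⇒ p(-2) = (1-p)(-1) ⇒ p = 1/3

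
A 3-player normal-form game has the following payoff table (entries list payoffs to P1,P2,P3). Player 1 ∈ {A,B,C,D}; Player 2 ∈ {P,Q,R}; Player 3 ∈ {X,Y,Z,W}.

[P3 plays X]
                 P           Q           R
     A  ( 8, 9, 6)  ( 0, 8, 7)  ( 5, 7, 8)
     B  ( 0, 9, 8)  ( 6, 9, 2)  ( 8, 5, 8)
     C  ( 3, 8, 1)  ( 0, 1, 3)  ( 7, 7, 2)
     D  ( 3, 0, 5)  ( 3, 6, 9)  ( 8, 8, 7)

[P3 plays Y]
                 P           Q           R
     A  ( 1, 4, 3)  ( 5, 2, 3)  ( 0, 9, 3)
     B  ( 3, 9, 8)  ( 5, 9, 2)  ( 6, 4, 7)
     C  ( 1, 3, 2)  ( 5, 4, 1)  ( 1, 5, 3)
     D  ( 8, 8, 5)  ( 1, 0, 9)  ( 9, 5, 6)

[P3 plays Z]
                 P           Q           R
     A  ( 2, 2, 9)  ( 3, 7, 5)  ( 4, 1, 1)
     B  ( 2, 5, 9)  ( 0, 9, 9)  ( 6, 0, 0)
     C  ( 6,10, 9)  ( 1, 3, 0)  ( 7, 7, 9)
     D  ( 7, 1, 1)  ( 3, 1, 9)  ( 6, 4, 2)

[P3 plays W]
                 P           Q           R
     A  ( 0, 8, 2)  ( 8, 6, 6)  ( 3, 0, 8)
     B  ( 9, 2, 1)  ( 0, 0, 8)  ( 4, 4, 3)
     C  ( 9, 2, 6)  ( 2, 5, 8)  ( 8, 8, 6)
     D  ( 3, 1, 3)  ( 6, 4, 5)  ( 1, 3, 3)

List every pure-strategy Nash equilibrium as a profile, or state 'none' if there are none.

NE set: (D,P,Y), (D,R,X)

(A,P,X): not NE [P3→Z gives 9>6]
(A,P,Y): not NE [P1→D gives 8>1; P2→R gives 9>4; P3→Z gives 9>3]
(A,P,Z): not NE [P1→D gives 7>2; P2→Q gives 7>2]
(A,P,W): not NE [P1→C gives 9>0; P3→Z gives 9>2]
(A,Q,X): not NE [P1→B gives 6>0; P2→P gives 9>8]
(A,Q,Y): not NE [P2→R gives 9>2; P3→X gives 7>3]
(A,Q,Z): not NE [P3→X gives 7>5]
(A,Q,W): not NE [P2→P gives 8>6; P3→X gives 7>6]
(A,R,X): not NE [P1→D gives 8>5; P2→P gives 9>7]
(A,R,Y): not NE [P1→D gives 9>0; P3→W gives 8>3]
(A,R,Z): not NE [P1→C gives 7>4; P2→Q gives 7>1; P3→W gives 8>1]
(A,R,W): not NE [P1→C gives 8>3; P2→P gives 8>0]
(B,P,X): not NE [P1→A gives 8>0; P3→Z gives 9>8]
(B,P,Y): not NE [P1→D gives 8>3; P3→Z gives 9>8]
(B,P,Z): not NE [P1→D gives 7>2; P2→Q gives 9>5]
(B,P,W): not NE [P2→R gives 4>2; P3→Z gives 9>1]
(B,Q,X): not NE [P3→Z gives 9>2]
(B,Q,Y): not NE [P3→Z gives 9>2]
(B,Q,Z): not NE [P1→D gives 3>0]
(B,Q,W): not NE [P1→A gives 8>0; P2→R gives 4>0; P3→Z gives 9>8]
(B,R,X): not NE [P2→Q gives 9>5]
(B,R,Y): not NE [P1→D gives 9>6; P2→Q gives 9>4; P3→X gives 8>7]
(B,R,Z): not NE [P1→C gives 7>6; P2→Q gives 9>0; P3→X gives 8>0]
(B,R,W): not NE [P1→C gives 8>4; P3→X gives 8>3]
(C,P,X): not NE [P1→A gives 8>3; P3→Z gives 9>1]
(C,P,Y): not NE [P1→D gives 8>1; P2→R gives 5>3; P3→Z gives 9>2]
(C,P,Z): not NE [P1→D gives 7>6]
(C,P,W): not NE [P2→R gives 8>2; P3→Z gives 9>6]
(C,Q,X): not NE [P1→B gives 6>0; P2→P gives 8>1; P3→W gives 8>3]
(C,Q,Y): not NE [P2→R gives 5>4; P3→W gives 8>1]
(C,Q,Z): not NE [P1→D gives 3>1; P2→P gives 10>3; P3→W gives 8>0]
(C,Q,W): not NE [P1→A gives 8>2; P2→R gives 8>5]
(C,R,X): not NE [P1→D gives 8>7; P2→P gives 8>7; P3→Z gives 9>2]
(C,R,Y): not NE [P1→D gives 9>1; P3→Z gives 9>3]
(C,R,Z): not NE [P2→P gives 10>7]
(C,R,W): not NE [P3→Z gives 9>6]
(D,P,X): not NE [P1→A gives 8>3; P2→R gives 8>0]
(D,P,Y): NE
(D,P,Z): not NE [P2→R gives 4>1; P3→Y gives 5>1]
(D,P,W): not NE [P1→C gives 9>3; P2→Q gives 4>1; P3→Y gives 5>3]
(D,Q,X): not NE [P1→B gives 6>3; P2→R gives 8>6]
(D,Q,Y): not NE [P1→C gives 5>1; P2→P gives 8>0]
(D,Q,Z): not NE [P2→R gives 4>1]
(D,Q,W): not NE [P1→A gives 8>6; P3→Z gives 9>5]
(D,R,X): NE
(D,R,Y): not NE [P2→P gives 8>5; P3→X gives 7>6]
(D,R,Z): not NE [P1→C gives 7>6; P3→X gives 7>2]
(D,R,W): not NE [P1→C gives 8>1; P2→Q gives 4>3; P3→X gives 7>3]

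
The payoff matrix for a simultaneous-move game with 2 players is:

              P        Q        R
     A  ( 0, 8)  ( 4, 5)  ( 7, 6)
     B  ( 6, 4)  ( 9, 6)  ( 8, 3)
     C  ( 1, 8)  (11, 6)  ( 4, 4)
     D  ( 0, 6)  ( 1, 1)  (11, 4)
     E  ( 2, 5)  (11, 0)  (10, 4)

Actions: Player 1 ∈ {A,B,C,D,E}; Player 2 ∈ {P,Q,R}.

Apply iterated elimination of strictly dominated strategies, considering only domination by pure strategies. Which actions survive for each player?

P1 drop A (B beats it: P:6>0 Q:9>4 R:8>7)
P2 drop R (P beats it: B:4>3 C:8>4 D:6>4 E:5>4)
P1 drop D (B beats it: P:6>0 Q:9>1)
P1→{B,C,E} P2→{P,Q}

Remaining: P1:{B,C,E} P2:{P,Q}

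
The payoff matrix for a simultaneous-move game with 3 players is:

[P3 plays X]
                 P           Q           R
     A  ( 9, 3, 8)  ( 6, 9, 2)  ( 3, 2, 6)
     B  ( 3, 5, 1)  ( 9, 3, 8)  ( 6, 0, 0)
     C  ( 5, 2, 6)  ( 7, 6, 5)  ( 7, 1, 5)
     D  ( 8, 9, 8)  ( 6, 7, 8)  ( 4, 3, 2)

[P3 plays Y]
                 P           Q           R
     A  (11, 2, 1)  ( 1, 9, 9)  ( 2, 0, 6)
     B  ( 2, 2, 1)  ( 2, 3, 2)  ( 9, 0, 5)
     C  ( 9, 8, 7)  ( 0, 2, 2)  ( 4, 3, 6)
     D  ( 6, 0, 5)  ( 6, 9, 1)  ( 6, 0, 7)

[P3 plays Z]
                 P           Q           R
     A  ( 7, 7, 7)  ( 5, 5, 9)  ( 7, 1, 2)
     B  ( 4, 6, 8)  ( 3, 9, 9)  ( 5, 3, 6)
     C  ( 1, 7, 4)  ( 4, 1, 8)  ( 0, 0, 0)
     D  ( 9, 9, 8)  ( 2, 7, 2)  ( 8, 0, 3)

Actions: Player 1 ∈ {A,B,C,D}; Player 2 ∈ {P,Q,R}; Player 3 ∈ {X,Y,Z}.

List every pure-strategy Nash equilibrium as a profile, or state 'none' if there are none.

(A,P,X): not NE [P2→Q gives 9>3]
(A,P,Y): not NE [P2→Q gives 9>2; P3→X gives 8>1]
(A,P,Z): not NE [P1→D gives 9>7; P3→X gives 8>7]
(A,Q,X): not NE [P1→B gives 9>6; P3→Z gives 9>2]
(A,Q,Y): not NE [P1→D gives 6>1]
(A,Q,Z): not NE [P2→P gives 7>5]
(A,R,X): not NE [P1→C gives 7>3; P2→Q gives 9>2]
(A,R,Y): not NE [P1→B gives 9>2; P2→Q gives 9>0]
(A,R,Z): not NE [P1→D gives 8>7; P2→P gives 7>1; P3→Y gives 6>2]
(B,P,X): not NE [P1→A gives 9>3; P3→Z gives 8>1]
(B,P,Y): not NE [P1→A gives 11>2; P2→Q gives 3>2; P3→Z gives 8>1]
(B,P,Z): not NE [P1→D gives 9>4; P2→Q gives 9>6]
(B,Q,X): not NE [P2→P gives 5>3; P3→Z gives 9>8]
(B,Q,Y): not NE [P1→D gives 6>2; P3→Z gives 9>2]
(B,Q,Z): not NE [P1→A gives 5>3]
(B,R,X): not NE [P1→C gives 7>6; P2→P gives 5>0; P3→Z gives 6>0]
(B,R,Y): not NE [P2→Q gives 3>0; P3→Z gives 6>5]
(B,R,Z): not NE [P1→D gives 8>5; P2→Q gives 9>3]
(C,P,X): not NE [P1→A gives 9>5; P2→Q gives 6>2; P3→Y gives 7>6]
(C,P,Y): not NE [P1→A gives 11>9]
(C,P,Z): not NE [P1→D gives 9>1; P3→Y gives 7>4]
(C,Q,X): not NE [P1→B gives 9>7; P3→Z gives 8>5]
(C,Q,Y): not NE [P1→D gives 6>0; P2→P gives 8>2; P3→Z gives 8>2]
(C,Q,Z): not NE [P1→A gives 5>4; P2→P gives 7>1]
(C,R,X): not NE [P2→Q gives 6>1; P3→Y gives 6>5]
(C,R,Y): not NE [P1→B gives 9>4; P2→P gives 8>3]
(C,R,Z): not NE [P1→D gives 8>0; P2→P gives 7>0; P3→Y gives 6>0]
(D,P,X): not NE [P1→A gives 9>8]
(D,P,Y): not NE [P1→A gives 11>6; P2→Q gives 9>0; P3→Z gives 8>5]
(D,P,Z): NE
(D,Q,X): not NE [P1→B gives 9>6; P2→P gives 9>7]
(D,Q,Y): not NE [P3→X gives 8>1]
(D,Q,Z): not NE [P1→A gives 5>2; P2→P gives 9>7; P3→X gives 8>2]
(D,R,X): not NE [P1→C gives 7>4; P2→P gives 9>3; P3→Y gives 7>2]
(D,R,Y): not NE [P1→B gives 9>6; P2→Q gives 9>0]
(D,R,Z): not NE [P2→P gives 9>0; P3→Y gives 7>3]

NE set: (D,P,Z)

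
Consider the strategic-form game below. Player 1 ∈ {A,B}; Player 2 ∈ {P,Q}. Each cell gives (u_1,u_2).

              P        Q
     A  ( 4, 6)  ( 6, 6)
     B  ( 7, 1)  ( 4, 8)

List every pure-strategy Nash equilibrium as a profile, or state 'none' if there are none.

Nash profiles: (A,Q)

(A,P): not NE [P1→B gives 7>4]
(A,Q): NE
(B,P): not NE [P2→Q gives 8>1]
(B,Q): not NE [P1→A gives 6>4]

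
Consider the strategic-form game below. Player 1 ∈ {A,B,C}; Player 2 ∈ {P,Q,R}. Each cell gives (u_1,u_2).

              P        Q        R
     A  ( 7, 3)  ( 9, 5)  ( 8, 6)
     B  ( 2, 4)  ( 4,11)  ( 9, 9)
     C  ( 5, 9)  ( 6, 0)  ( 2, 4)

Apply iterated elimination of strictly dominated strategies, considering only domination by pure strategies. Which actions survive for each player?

IESDS → P1:{A,B} P2:{Q,R}

P1 drop C (A beats it: P:7>5 Q:9>6 R:8>2)
P2 drop P (Q beats it: A:5>3 B:11>4)
P1→{A,B} P2→{Q,R}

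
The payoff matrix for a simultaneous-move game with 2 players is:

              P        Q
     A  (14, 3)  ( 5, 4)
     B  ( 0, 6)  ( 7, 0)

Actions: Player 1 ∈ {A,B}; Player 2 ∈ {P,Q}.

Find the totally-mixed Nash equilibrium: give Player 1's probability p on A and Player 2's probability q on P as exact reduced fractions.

p=6/7, q=1/8

P1 indiff ⇒ q·14+(1-q)·5 = q·0+(1-q)·7 ⇒ q(14) = (1-q)(2) ⇒ q = 1/8
P2 indiff ⇒ p·3+(1-p)·6 = p·4+(1-p)·0 ⇒ p(-1) = (1-p)(-6) ⇒ p = 6/7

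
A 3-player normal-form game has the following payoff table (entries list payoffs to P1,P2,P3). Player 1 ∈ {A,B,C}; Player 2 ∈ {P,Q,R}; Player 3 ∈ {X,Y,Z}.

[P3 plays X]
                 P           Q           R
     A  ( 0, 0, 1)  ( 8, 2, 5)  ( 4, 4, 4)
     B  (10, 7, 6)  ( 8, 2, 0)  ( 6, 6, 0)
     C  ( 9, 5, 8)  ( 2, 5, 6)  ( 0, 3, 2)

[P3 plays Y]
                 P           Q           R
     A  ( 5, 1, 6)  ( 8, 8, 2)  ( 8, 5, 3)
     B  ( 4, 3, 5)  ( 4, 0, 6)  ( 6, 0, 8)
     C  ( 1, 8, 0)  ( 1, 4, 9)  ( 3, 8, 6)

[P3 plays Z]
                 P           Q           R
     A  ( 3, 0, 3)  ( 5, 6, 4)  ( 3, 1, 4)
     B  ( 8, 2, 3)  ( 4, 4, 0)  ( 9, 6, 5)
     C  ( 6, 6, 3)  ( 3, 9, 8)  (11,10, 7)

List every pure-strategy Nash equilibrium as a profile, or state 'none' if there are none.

(A,P,X): not NE [P1→B gives 10>0; P2→R gives 4>0; P3→Y gives 6>1]
(A,P,Y): not NE [P2→Q gives 8>1]
(A,P,Z): not NE [P1→B gives 8>3; P2→Q gives 6>0; P3→Y gives 6>3]
(A,Q,X): not NE [P2→R gives 4>2]
(A,Q,Y): not NE [P3→X gives 5>2]
(A,Q,Z): not NE [P3→X gives 5>4]
(A,R,X): not NE [P1→B gives 6>4]
(A,R,Y): not NE [P2→Q gives 8>5; P3→Z gives 4>3]
(A,R,Z): not NE [P1→C gives 11>3; P2→Q gives 6>1]
(B,P,X): NE
(B,P,Y): not NE [P1→A gives 5>4; P3→X gives 6>5]
(B,P,Z): not NE [P2→R gives 6>2; P3→X gives 6>3]
(B,Q,X): not NE [P2→P gives 7>2; P3→Y gives 6>0]
(B,Q,Y): not NE [P1→A gives 8>4; P2→P gives 3>0]
(B,Q,Z): not NE [P1→A gives 5>4; P2→R gives 6>4; P3→Y gives 6>0]
(B,R,X): not NE [P2→P gives 7>6; P3→Y gives 8>0]
(B,R,Y): not NE [P1→A gives 8>6; P2→P gives 3>0]
(B,R,Z): not NE [P1→C gives 11>9; P3→Y gives 8>5]
(C,P,X): not NE [P1→B gives 10>9]
(C,P,Y): not NE [P1→A gives 5>1; P3→X gives 8>0]
(C,P,Z): not NE [P1→B gives 8>6; P2→R gives 10>6; P3→X gives 8>3]
(C,Q,X): not NE [P1→B gives 8>2; P3→Y gives 9>6]
(C,Q,Y): not NE [P1→A gives 8>1; P2→R gives 8>4]
(C,Q,Z): not NE [P1→A gives 5>3; P2→R gives 10>9; P3→Y gives 9>8]
(C,R,X): not NE [P1→B gives 6>0; P2→Q gives 5>3; P3→Z gives 7>2]
(C,R,Y): not NE [P1→A gives 8>3; P3→Z gives 7>6]
(C,R,Z): NE

PSNE = {(B,P,X), (C,R,Z)}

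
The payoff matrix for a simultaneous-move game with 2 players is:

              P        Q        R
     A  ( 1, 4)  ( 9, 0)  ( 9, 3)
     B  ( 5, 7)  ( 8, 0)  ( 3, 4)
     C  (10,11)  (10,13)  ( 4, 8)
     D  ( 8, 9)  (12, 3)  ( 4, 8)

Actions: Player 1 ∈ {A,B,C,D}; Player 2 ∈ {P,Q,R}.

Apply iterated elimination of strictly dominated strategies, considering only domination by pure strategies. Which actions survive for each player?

IESDS → P1:{C,D} P2:{P,Q}

P1 drop B (C beats it: P:10>5 Q:10>8 R:4>3)
P2 drop R (P beats it: A:4>3 C:11>8 D:9>8)
P1 drop A (C beats it: P:10>1 Q:10>9)
P1→{C,D} P2→{P,Q}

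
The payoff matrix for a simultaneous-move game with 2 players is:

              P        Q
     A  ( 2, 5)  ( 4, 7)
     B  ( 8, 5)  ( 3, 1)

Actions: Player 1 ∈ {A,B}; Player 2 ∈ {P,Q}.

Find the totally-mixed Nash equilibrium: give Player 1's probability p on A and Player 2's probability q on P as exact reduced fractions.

p=2/3, q=1/7

P1 indiff ⇒ q·2+(1-q)·4 = q·8+(1-q)·3 ⇒ q(-6) = (1-q)(-1) ⇒ q = 1/7
P2 indiff ⇒ p·5+(1-p)·5 = p·7+(1-p)·1 ⇒ p(-2) = (1-p)(-4) ⇒ p = 2/3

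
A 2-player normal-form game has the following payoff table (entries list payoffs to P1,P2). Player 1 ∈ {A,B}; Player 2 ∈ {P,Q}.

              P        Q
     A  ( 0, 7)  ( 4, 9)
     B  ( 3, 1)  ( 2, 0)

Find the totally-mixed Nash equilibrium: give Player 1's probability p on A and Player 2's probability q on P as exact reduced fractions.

P1 indiff ⇒ q·0+(1-q)·4 = q·3+(1-q)·2 ⇒ q(-3) = (1-q)(-2) ⇒ q = 2/5
P2 indiff ⇒ p·7+(1-p)·1 = p·9+(1-p)·0 ⇒ p(-2) = (1-p)(-1) ⇒ p = 1/3

p=1/3, q=2/5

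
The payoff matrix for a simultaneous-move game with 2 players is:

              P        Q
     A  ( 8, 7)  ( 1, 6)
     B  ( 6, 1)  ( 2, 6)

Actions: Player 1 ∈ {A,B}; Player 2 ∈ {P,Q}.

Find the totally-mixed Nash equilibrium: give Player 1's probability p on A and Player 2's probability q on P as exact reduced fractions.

P1 indiff ⇒ q·8+(1-q)·1 = q·6+(1-q)·2 ⇒ q(2) = (1-q)(1) ⇒ q = 1/3
P2 indiff ⇒ p·7+(1-p)·1 = p·6+(1-p)·6 ⇒ p(1) = (1-p)(5) ⇒ p = 5/6

p=5/6, q=1/3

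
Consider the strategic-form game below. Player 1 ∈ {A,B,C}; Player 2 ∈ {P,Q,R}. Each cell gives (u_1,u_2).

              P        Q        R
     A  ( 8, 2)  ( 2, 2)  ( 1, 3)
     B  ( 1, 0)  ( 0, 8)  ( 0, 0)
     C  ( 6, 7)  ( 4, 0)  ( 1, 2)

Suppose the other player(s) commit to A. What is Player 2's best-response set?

u_2(P vs A) = 2
u_2(Q vs A) = 2
u_2(R vs A) = 3
max payoff 3 at {R}

argmax u_2 = {R}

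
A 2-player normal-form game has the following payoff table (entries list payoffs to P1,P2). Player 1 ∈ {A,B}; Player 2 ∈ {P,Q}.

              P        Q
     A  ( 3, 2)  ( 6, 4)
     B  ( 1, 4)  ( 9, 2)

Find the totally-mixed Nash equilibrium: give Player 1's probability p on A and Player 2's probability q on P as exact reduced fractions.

p=1/2, q=3/5

P1 indiff ⇒ q·3+(1-q)·6 = q·1+(1-q)·9 ⇒ q(2) = (1-q)(3) ⇒ q = 3/5
P2 indiff ⇒ p·2+(1-p)·4 = p·4+(1-p)·2 ⇒ p(-2) = (1-p)(-2) ⇒ p = 1/2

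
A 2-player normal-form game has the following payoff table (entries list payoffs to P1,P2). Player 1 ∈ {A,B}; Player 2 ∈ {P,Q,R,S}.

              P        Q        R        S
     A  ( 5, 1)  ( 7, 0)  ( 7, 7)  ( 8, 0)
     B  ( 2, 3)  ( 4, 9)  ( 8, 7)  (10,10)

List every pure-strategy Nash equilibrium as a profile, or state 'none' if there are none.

(A,P): not NE [P2→R gives 7>1]
(A,Q): not NE [P2→R gives 7>0]
(A,R): not NE [P1→B gives 8>7]
(A,S): not NE [P1→B gives 10>8; P2→R gives 7>0]
(B,P): not NE [P1→A gives 5>2; P2→S gives 10>3]
(B,Q): not NE [P1→A gives 7>4; P2→S gives 10>9]
(B,R): not NE [P2→S gives 10>7]
(B,S): NE

Nash profiles: (B,S)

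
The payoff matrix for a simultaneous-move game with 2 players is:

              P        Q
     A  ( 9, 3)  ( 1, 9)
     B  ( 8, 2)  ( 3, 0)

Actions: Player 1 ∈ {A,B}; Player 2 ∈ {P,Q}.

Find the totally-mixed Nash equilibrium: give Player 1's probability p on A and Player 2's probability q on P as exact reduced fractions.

P1 mixes 1/4 on A; P2 mixes 2/3 on P

P1 indiff ⇒ q·9+(1-q)·1 = q·8+(1-q)·3 ⇒ q(1) = (1-q)(2) ⇒ q = 2/3
P2 indiff ⇒ p·3+(1-p)·2 = p·9+(1-p)·0 ⇒ p(-6) = (1-p)(-2) ⇒ p = 1/4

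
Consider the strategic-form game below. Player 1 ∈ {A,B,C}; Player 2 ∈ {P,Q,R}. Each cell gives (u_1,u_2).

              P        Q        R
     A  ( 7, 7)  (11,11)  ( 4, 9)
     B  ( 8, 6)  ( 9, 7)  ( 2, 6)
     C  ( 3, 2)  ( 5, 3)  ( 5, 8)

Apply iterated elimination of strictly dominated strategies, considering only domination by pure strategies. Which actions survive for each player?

Survivors P1:{A,C} P2:{Q,R}

P2 drop P (Q beats it: A:11>7 B:7>6 C:3>2)
P1 drop B (A beats it: Q:11>9 R:4>2)
P1→{A,C} P2→{Q,R}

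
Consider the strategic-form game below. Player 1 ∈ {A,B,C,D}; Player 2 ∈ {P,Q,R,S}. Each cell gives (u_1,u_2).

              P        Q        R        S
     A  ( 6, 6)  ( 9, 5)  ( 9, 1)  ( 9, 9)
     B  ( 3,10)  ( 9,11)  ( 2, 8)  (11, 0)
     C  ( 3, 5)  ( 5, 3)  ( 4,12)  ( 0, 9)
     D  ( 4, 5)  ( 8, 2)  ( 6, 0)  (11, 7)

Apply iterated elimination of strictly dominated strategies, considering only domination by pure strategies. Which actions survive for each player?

P1 drop C (A beats it: P:6>3 Q:9>5 R:9>4 S:9>0)
P2 drop R (P beats it: A:6>1 B:10>8 D:5>0)
P1→{A,B,D} P2→{P,Q,S}

Remaining: P1:{A,B,D} P2:{P,Q,S}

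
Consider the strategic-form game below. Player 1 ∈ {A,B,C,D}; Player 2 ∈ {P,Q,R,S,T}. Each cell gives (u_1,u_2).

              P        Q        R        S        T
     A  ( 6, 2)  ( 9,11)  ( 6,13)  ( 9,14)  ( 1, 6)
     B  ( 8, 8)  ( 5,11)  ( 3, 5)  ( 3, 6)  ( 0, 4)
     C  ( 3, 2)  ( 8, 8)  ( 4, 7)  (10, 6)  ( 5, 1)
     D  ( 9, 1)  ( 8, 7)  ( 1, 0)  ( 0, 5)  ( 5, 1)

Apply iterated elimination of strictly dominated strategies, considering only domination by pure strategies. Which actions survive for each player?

Remaining: P1:{A,C} P2:{Q,R,S}

P2 drop P (Q beats it: A:11>2 B:11>8 C:8>2 D:7>1)
P1 drop B (A beats it: Q:9>5 R:6>3 S:9>3 T:1>0)
P2 drop T (Q beats it: A:11>6 C:8>1 D:7>1)
P1 drop D (A beats it: Q:9>8 R:6>1 S:9>0)
P1→{A,C} P2→{Q,R,S}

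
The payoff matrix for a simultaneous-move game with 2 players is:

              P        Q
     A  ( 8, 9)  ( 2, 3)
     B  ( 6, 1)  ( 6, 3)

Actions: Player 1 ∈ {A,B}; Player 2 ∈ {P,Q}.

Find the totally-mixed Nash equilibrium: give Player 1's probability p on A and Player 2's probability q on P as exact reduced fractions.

p=1/4, q=2/3

P1 indiff ⇒ q·8+(1-q)·2 = q·6+(1-q)·6 ⇒ q(2) = (1-q)(4) ⇒ q = 2/3
P2 indiff ⇒ p·9+(1-p)·1 = p·3+(1-p)·3 ⇒ p(6) = (1-p)(2) ⇒ p = 1/4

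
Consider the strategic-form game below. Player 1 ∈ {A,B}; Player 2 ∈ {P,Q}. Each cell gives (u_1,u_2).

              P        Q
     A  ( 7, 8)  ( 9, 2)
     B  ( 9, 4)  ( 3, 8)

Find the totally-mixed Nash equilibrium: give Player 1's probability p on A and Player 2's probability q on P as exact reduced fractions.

P1 indiff ⇒ q·7+(1-q)·9 = q·9+(1-q)·3 ⇒ q(-2) = (1-q)(-6) ⇒ q = 3/4
P2 indiff ⇒ p·8+(1-p)·4 = p·2+(1-p)·8 ⇒ p(6) = (1-p)(4) ⇒ p = 2/5

P1 mixes 2/5 on A; P2 mixes 3/4 on P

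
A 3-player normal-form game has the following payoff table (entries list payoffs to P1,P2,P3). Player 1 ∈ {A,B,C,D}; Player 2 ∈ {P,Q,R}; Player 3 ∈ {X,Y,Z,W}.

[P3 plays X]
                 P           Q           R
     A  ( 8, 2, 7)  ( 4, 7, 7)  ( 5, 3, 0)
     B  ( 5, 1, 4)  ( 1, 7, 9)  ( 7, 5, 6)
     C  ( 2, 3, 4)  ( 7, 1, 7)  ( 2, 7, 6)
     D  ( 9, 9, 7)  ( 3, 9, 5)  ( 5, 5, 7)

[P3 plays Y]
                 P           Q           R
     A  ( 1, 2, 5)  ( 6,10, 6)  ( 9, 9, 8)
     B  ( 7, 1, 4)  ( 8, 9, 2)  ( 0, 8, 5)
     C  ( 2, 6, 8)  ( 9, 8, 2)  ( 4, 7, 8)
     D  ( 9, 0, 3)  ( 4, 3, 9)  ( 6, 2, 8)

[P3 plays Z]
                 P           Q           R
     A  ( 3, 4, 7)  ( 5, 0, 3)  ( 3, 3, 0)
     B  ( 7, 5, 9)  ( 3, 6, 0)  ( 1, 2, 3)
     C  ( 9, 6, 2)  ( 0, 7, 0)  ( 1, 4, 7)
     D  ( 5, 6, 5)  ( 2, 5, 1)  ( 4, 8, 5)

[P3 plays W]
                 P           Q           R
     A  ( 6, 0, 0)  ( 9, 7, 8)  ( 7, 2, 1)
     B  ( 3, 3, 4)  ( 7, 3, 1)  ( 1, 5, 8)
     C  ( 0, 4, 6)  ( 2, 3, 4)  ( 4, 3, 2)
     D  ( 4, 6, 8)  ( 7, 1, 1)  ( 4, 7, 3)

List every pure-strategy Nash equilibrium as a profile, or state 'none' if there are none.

PSNE = {(A,Q,W)}

(A,P,X): not NE [P1→D gives 9>8; P2→Q gives 7>2]
(A,P,Y): not NE [P1→D gives 9>1; P2→Q gives 10>2; P3→Z gives 7>5]
(A,P,Z): not NE [P1→C gives 9>3]
(A,P,W): not NE [P2→Q gives 7>0; P3→Z gives 7>0]
(A,Q,X): not NE [P1→C gives 7>4; P3→W gives 8>7]
(A,Q,Y): not NE [P1→C gives 9>6; P3→W gives 8>6]
(A,Q,Z): not NE [P2→P gives 4>0; P3→W gives 8>3]
(A,Q,W): NE
(A,R,X): not NE [P1→B gives 7>5; P2→Q gives 7>3; P3→Y gives 8>0]
(A,R,Y): not NE [P2→Q gives 10>9]
(A,R,Z): not NE [P1→D gives 4>3; P2→P gives 4>3; P3→Y gives 8>0]
(A,R,W): not NE [P2→Q gives 7>2; P3→Y gives 8>1]
(B,P,X): not NE [P1→D gives 9>5; P2→Q gives 7>1; P3→Z gives 9>4]
(B,P,Y): not NE [P1→D gives 9>7; P2→Q gives 9>1; P3→Z gives 9>4]
(B,P,Z): not NE [P1→C gives 9>7; P2→Q gives 6>5]
(B,P,W): not NE [P1→A gives 6>3; P2→R gives 5>3; P3→Z gives 9>4]
(B,Q,X): not NE [P1→C gives 7>1]
(B,Q,Y): not NE [P1→C gives 9>8; P3→X gives 9>2]
(B,Q,Z): not NE [P1→A gives 5>3; P3→X gives 9>0]
(B,Q,W): not NE [P1→A gives 9>7; P2→R gives 5>3; P3→X gives 9>1]
(B,R,X): not NE [P2→Q gives 7>5; P3→W gives 8>6]
(B,R,Y): not NE [P1→A gives 9>0; P2→Q gives 9>8; P3→W gives 8>5]
(B,R,Z): not NE [P1→D gives 4>1; P2→Q gives 6>2; P3→W gives 8>3]
(B,R,W): not NE [P1→A gives 7>1]
(C,P,X): not NE [P1→D gives 9>2; P2→R gives 7>3; P3→Y gives 8>4]
(C,P,Y): not NE [P1→D gives 9>2; P2→Q gives 8>6]
(C,P,Z): not NE [P2→Q gives 7>6; P3→Y gives 8>2]
(C,P,W): not NE [P1→A gives 6>0; P3→Y gives 8>6]
(C,Q,X): not NE [P2→R gives 7>1]
(C,Q,Y): not NE [P3→X gives 7>2]
(C,Q,Z): not NE [P1→A gives 5>0; P3→X gives 7>0]
(C,Q,W): not NE [P1→A gives 9>2; P2→P gives 4>3; P3→X gives 7>4]
(C,R,X): not NE [P1→B gives 7>2; P3→Y gives 8>6]
(C,R,Y): not NE [P1→A gives 9>4; P2→Q gives 8>7]
(C,R,Z): not NE [P1→D gives 4>1; P2→Q gives 7>4; P3→Y gives 8>7]
(C,R,W): not NE [P1→A gives 7>4; P2→P gives 4>3; P3→Y gives 8>2]
(D,P,X): not NE [P3→W gives 8>7]
(D,P,Y): not NE [P2→Q gives 3>0; P3→W gives 8>3]
(D,P,Z): not NE [P1→C gives 9>5; P2→R gives 8>6; P3→W gives 8>5]
(D,P,W): not NE [P1→A gives 6>4; P2→R gives 7>6]
(D,Q,X): not NE [P1→C gives 7>3; P3→Y gives 9>5]
(D,Q,Y): not NE [P1→C gives 9>4]
(D,Q,Z): not NE [P1→A gives 5>2; P2→R gives 8>5; P3→Y gives 9>1]
(D,Q,W): not NE [P1→A gives 9>7; P2→R gives 7>1; P3→Y gives 9>1]
(D,R,X): not NE [P1→B gives 7>5; P2→Q gives 9>5; P3→Y gives 8>7]
(D,R,Y): not NE [P1→A gives 9>6; P2→Q gives 3>2]
(D,R,Z): not NE [P3→Y gives 8>5]
(D,R,W): not NE [P1→A gives 7>4; P3→Y gives 8>3]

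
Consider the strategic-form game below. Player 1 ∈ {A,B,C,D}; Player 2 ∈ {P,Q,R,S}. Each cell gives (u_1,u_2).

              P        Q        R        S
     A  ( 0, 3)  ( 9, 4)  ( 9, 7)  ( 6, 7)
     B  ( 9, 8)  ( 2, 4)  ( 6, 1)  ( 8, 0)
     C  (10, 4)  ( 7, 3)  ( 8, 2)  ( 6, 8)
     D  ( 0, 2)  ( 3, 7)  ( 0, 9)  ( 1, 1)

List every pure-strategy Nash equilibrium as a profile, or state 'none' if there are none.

NE set: (A,R)

(A,P): not NE [P1→C gives 10>0; P2→S gives 7>3]
(A,Q): not NE [P2→S gives 7>4]
(A,R): NE
(A,S): not NE [P1→B gives 8>6]
(B,P): not NE [P1→C gives 10>9]
(B,Q): not NE [P1→A gives 9>2; P2→P gives 8>4]
(B,R): not NE [P1→A gives 9>6; P2→P gives 8>1]
(B,S): not NE [P2→P gives 8>0]
(C,P): not NE [P2→S gives 8>4]
(C,Q): not NE [P1→A gives 9>7; P2→S gives 8>3]
(C,R): not NE [P1→A gives 9>8; P2→S gives 8>2]
(C,S): not NE [P1→B gives 8>6]
(D,P): not NE [P1→C gives 10>0; P2→R gives 9>2]
(D,Q): not NE [P1→A gives 9>3; P2→R gives 9>7]
(D,R): not NE [P1→A gives 9>0]
(D,S): not NE [P1→B gives 8>1; P2→R gives 9>1]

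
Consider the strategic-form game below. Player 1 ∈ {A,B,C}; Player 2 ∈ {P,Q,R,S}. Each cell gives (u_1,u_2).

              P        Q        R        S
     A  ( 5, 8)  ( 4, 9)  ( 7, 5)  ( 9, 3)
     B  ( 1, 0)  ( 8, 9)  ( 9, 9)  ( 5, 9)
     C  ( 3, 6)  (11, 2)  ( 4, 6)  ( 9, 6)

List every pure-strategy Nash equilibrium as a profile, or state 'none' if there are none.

(A,P): not NE [P2→Q gives 9>8]
(A,Q): not NE [P1→C gives 11>4]
(A,R): not NE [P1→B gives 9>7; P2→Q gives 9>5]
(A,S): not NE [P2→Q gives 9>3]
(B,P): not NE [P1→A gives 5>1; P2→S gives 9>0]
(B,Q): not NE [P1→C gives 11>8]
(B,R): NE
(B,S): not NE [P1→C gives 9>5]
(C,P): not NE [P1→A gives 5>3]
(C,Q): not NE [P2→S gives 6>2]
(C,R): not NE [P1→B gives 9>4]
(C,S): NE

NE set: (B,R), (C,S)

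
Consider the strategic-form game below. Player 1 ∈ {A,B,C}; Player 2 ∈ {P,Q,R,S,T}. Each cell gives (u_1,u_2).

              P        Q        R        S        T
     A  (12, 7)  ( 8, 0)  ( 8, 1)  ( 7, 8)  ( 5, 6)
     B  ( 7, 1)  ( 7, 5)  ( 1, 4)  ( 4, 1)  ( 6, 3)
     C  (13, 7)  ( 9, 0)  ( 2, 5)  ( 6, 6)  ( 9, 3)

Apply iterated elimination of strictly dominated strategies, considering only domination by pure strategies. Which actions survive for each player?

Survivors P1:{A,C} P2:{P,S}

P1 drop B (C beats it: P:13>7 Q:9>7 R:2>1 S:6>4 T:9>6)
P2 drop Q (P beats it: A:7>0 C:7>0)
P2 drop R (P beats it: A:7>1 C:7>5)
P2 drop T (P beats it: A:7>6 C:7>3)
P1→{A,C} P2→{P,S}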